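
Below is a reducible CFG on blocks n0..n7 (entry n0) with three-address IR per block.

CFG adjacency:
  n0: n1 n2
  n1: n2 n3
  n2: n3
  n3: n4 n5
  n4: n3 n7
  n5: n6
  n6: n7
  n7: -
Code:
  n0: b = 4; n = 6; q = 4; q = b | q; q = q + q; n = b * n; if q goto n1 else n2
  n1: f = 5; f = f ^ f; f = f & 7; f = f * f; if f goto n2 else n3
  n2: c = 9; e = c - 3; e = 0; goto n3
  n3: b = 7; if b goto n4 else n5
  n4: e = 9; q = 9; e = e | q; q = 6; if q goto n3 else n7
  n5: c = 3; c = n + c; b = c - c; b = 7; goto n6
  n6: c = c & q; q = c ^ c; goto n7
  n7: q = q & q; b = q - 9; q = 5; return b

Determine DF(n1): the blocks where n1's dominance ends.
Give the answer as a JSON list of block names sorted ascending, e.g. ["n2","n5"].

Answer: ["n2", "n3"]

Analysis:
idom tree: n1←n0 n2←n0 n3←n0 n4←n3 n5←n3 n6←n5 n7←n3
Join-block Dom:
  n2: preds {n0,n1}: {n0} ∩ {n0,n1} = {n0}; idom=n0
  n3: preds {n1,n2,n4}: {n0,n1} ∩ {n0,n2} ∩ {n0,n3,n4} = {n0}; idom=n0
  n7: preds {n4,n6}: {n0,n3,n4} ∩ {n0,n3,n5,n6} = {n0,n3}; idom=n3

Frontier:
  join n2 pred n0: · stop@n0
  join n2 pred n1: n1 stop@n0
  join n3 pred n1: n1 stop@n0
  join n3 pred n2: n2 stop@n0
  join n3 pred n4: n4→n3 stop@n0
  join n7 pred n4: n4 stop@n3
  join n7 pred n6: n6→n5 stop@n3
  DF(n0)=∅
  DF(n1)={n2,n3}
  DF(n2)={n3}
  DF(n3)={n3}
  DF(n4)={n3,n7}
  DF(n5)={n7}
  DF(n6)={n7}
  DF(n7)=∅

DF(n1) = ["n2", "n3"]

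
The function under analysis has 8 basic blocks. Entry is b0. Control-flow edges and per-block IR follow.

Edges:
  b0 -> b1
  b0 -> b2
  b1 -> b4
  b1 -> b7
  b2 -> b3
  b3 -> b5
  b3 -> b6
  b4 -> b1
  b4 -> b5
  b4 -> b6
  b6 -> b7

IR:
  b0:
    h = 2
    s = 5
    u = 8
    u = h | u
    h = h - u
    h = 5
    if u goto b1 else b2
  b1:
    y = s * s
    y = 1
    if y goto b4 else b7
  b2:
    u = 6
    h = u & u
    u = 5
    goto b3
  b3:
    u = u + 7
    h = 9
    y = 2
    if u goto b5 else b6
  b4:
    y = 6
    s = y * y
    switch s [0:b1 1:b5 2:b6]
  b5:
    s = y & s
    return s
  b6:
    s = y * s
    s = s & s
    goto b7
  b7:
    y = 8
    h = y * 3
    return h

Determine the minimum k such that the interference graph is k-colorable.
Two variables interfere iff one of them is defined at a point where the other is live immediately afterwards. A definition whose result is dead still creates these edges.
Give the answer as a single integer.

Answer: 3

Working:
def/use:
  b0 def {h,s,u} use ∅
  b1 def {y} use {s}
  b2 def {h,u} use ∅
  b3 def {h,u,y} use {u}
  b4 def {s,y} use ∅
  b5 def {s} use {s,y}
  b6 def {s} use {s,y}
  b7 def {h,y} use ∅

Liveness:
  live b0: ∅→{s}
  live b1: {s}→∅
  live b2: {s}→{s,u}
  live b3: {s,u}→{s,y}
  live b4: ∅→{s,y}
  live b5: {s,y}→∅
  live b6: {s,y}→∅
  live b7: ∅→∅

Interference:
  h — {s,u}
  s — {h,u,y}
  u — {h,s,y}
  y — {s,u}

Registers:
  lower bound: {h,s,u} mutually conflict ⇒ χ ≥ 3
  assign h→R2 s→R0 u→R1 y→R2 — no edge inside a register ⇒ χ ≤ 3
  χ = 3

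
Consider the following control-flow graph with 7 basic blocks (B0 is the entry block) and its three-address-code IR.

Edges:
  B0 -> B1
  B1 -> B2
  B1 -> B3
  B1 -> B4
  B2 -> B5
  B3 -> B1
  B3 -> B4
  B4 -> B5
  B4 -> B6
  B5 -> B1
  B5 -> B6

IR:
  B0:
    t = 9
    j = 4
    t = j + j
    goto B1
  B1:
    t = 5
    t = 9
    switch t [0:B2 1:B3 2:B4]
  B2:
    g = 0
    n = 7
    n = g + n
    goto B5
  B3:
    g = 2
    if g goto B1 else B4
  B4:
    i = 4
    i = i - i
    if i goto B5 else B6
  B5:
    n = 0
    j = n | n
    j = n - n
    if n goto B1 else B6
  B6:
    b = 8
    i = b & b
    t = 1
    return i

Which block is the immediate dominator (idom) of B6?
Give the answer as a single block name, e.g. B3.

idom tree: B1←B0 B2←B1 B3←B1 B4←B1 B5←B1 B6←B1
Dom at joins:
  B1: preds {B0,B3,B5}: {B0} ∩ {B0,B1,B3} ∩ {B0,B1,B5} = {B0}; idom=B0
  B4: preds {B1,B3}: {B0,B1} ∩ {B0,B1,B3} = {B0,B1}; idom=B1
  B5: preds {B2,B4}: {B0,B1,B2} ∩ {B0,B1,B4} = {B0,B1}; idom=B1
  B6: preds {B4,B5}: {B0,B1,B4} ∩ {B0,B1,B5} = {B0,B1}; idom=B1

idom(B6) = B1

Answer: B1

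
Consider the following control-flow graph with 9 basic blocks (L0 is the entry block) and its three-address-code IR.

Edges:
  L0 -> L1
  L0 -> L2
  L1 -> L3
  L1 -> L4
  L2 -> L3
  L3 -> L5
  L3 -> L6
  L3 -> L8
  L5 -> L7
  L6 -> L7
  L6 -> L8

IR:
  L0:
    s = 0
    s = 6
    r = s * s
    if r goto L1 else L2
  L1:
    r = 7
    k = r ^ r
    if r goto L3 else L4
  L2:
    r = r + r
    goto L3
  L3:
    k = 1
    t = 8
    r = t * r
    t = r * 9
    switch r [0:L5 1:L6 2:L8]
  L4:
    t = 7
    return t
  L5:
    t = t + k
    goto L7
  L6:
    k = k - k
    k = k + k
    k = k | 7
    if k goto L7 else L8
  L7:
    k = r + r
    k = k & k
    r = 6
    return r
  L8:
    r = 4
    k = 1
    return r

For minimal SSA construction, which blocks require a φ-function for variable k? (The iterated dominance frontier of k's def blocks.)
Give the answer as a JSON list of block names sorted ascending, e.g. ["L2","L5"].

idom tree: L1←L0 L2←L0 L3←L0 L4←L1 L5←L3 L6←L3 L7←L3 L8←L3
Dom at joins:
  L3: preds {L1,L2}: {L0,L1} ∩ {L0,L2} = {L0}; idom=L0
  L7: preds {L5,L6}: {L0,L3,L5} ∩ {L0,L3,L6} = {L0,L3}; idom=L3
  L8: preds {L3,L6}: {L0,L3} ∩ {L0,L3,L6} = {L0,L3}; idom=L3

DF derivation:
  L3←L1: walk L1 to L0
  L3←L2: walk L2 to L0
  L7←L5: walk L5 to L3
  L7←L6: walk L6 to L3
  L8←L3: walk · to L3
  L8←L6: walk L6 to L3
  DF(L0)=∅
  DF(L1)={L3}
  DF(L2)={L3}
  DF(L3)=∅
  DF(L4)=∅
  DF(L5)={L7}
  DF(L6)={L7,L8}
  DF(L7)=∅
  DF(L8)=∅

φ for k: defs {L1,L3,L6,L7,L8}
  DF⁺ = {L3,L7,L8}

Answer: ["L3", "L7", "L8"]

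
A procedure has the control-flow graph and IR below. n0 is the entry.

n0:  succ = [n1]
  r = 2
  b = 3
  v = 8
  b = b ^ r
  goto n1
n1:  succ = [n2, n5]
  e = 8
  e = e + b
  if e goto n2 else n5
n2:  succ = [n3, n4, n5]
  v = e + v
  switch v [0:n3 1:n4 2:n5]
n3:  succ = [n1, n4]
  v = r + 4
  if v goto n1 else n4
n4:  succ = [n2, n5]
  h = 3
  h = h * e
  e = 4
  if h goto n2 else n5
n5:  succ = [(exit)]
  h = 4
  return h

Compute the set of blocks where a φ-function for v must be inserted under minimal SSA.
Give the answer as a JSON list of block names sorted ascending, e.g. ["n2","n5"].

idom tree: n1←n0 n2←n1 n3←n2 n4←n2 n5←n1
Dom at joins:
  n1: preds {n0,n3}: {n0} ∩ {n0,n1,n2,n3} = {n0}; idom=n0
  n2: preds {n1,n4}: {n0,n1} ∩ {n0,n1,n2,n4} = {n0,n1}; idom=n1
  n4: preds {n2,n3}: {n0,n1,n2} ∩ {n0,n1,n2,n3} = {n0,n1,n2}; idom=n2
  n5: preds {n1,n2,n4}: {n0,n1} ∩ {n0,n1,n2} ∩ {n0,n1,n2,n4} = {n0,n1}; idom=n1

DF derivation:
  n1←n0: walk · to n0
  n1←n3: walk n3→n2→n1 to n0
  n2←n1: walk · to n1
  n2←n4: walk n4→n2 to n1
  n4←n2: walk · to n2
  n4←n3: walk n3 to n2
  n5←n1: walk · to n1
  n5←n2: walk n2 to n1
  n5←n4: walk n4→n2 to n1
  DF(n0)=∅
  DF(n1)={n1}
  DF(n2)={n1,n2,n5}
  DF(n3)={n1,n4}
  DF(n4)={n2,n5}
  DF(n5)=∅

φ for v: defs {n0,n2,n3}
  DF⁺ = {n1,n2,n4,n5}

Answer: ["n1", "n2", "n4", "n5"]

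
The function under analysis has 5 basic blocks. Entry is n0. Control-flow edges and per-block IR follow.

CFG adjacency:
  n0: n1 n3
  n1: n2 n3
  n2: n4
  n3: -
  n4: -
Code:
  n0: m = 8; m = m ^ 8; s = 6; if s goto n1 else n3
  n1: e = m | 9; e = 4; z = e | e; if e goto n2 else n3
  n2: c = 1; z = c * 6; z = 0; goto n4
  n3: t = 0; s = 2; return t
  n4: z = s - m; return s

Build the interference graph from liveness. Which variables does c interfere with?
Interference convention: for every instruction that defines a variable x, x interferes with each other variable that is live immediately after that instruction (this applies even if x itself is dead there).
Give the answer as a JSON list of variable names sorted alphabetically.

Answer: ["m", "s"]

Derivation:
def/use:
  n0: {m,s} / ∅
  n1: {e,z} / {m}
  n2: {c,z} / ∅
  n3: {s,t} / ∅
  n4: {z} / {m,s}

Liveness:
  n0: in=∅ out={m,s}
  n1: in={m,s} out={m,s}
  n2: in={m,s} out={m,s}
  n3: in=∅ out=∅
  n4: in={m,s} out=∅

Interfere edges:
  c — {m,s}
  e — {m,s,z}
  m — {c,e,s,z}
  s — {c,e,m,t,z}
  t — {s}
  z — {e,m,s}

N(c) = ["m", "s"]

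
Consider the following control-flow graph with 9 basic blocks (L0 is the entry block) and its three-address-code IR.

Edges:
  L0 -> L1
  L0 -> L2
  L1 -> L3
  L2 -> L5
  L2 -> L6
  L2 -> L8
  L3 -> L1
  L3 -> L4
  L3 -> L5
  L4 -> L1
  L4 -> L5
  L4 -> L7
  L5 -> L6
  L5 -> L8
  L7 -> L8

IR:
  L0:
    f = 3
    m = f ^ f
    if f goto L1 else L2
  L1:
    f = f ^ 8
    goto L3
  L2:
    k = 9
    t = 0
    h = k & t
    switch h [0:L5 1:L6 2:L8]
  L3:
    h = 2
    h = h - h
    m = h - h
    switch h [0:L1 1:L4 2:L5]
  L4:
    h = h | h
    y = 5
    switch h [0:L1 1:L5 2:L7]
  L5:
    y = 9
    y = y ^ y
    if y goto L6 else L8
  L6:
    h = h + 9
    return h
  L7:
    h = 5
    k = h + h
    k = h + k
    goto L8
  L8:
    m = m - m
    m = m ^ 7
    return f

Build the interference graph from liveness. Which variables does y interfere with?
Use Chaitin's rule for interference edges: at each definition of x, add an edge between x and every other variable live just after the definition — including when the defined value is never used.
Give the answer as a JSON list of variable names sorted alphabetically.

Answer: ["f", "h", "m"]

Analysis:
def/use:
  L0 def {f,m} use ∅
  L1 def {f} use {f}
  L2 def {h,k,t} use ∅
  L3 def {h,m} use ∅
  L4 def {h,y} use {h}
  L5 def {y} use ∅
  L6 def {h} use {h}
  L7 def {h,k} use ∅
  L8 def {m} use {f,m}

Backward fixpoint:
  L0 li=∅ lo={f,m}
  L1 li={f} lo={f}
  L2 li={f,m} lo={f,h,m}
  L3 li={f} lo={f,h,m}
  L4 li={f,h,m} lo={f,h,m}
  L5 li={f,h,m} lo={f,h,m}
  L6 li={h} lo=∅
  L7 li={f,m} lo={f,m}
  L8 li={f,m} lo=∅

Interfere edges:
  f: {h,k,m,t,y}
  h: {f,k,m,y}
  k: {f,h,m,t}
  m: {f,h,k,t,y}
  t: {f,k,m}
  y: {f,h,m}

N(y) = ["f", "h", "m"]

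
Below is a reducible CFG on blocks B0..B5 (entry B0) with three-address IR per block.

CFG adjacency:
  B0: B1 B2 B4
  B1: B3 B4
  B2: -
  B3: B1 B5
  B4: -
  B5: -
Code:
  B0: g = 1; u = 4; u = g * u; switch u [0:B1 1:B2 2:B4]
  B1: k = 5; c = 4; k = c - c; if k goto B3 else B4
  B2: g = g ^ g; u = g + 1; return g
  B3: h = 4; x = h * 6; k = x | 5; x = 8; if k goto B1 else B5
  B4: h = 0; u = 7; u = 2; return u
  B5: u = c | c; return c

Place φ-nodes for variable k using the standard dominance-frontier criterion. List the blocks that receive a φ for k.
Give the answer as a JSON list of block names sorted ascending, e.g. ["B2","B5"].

Answer: ["B1", "B4"]

Derivation:
idom tree: B1←B0 B2←B0 B3←B1 B4←B0 B5←B3
Join-block Dom:
  B1: preds {B0,B3}: {B0} ∩ {B0,B1,B3} = {B0}; idom=B0
  B4: preds {B0,B1}: {B0} ∩ {B0,B1} = {B0}; idom=B0

Frontier:
  join B1 pred B0: · stop@B0
  join B1 pred B3: B3→B1 stop@B0
  join B4 pred B0: · stop@B0
  join B4 pred B1: B1 stop@B0
  B0: DF=∅
  B1: DF={B1,B4}
  B2: DF=∅
  B3: DF={B1}
  B4: DF=∅
  B5: DF=∅

φ for k: defs {B1,B3}
  DF⁺ = {B1,B4}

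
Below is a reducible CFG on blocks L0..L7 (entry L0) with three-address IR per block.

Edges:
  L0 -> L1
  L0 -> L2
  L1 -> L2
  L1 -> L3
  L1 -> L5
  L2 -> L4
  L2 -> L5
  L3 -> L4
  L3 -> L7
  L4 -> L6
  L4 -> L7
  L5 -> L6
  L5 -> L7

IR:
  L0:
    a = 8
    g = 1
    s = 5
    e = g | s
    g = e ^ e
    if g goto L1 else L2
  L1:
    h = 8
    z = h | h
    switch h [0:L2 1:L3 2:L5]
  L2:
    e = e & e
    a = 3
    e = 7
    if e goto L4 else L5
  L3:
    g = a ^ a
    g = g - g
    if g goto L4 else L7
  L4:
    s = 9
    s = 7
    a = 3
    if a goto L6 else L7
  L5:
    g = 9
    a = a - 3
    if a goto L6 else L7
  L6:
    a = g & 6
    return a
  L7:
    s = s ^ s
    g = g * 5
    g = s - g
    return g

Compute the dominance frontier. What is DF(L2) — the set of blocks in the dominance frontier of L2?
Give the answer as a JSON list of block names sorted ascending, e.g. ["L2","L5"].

Answer: ["L4", "L5"]

Working:
idom tree: L1←L0 L2←L0 L3←L1 L4←L0 L5←L0 L6←L0 L7←L0
Join-block Dom:
  L2: preds {L0,L1}: {L0} ∩ {L0,L1} = {L0}; idom=L0
  L4: preds {L2,L3}: {L0,L2} ∩ {L0,L1,L3} = {L0}; idom=L0
  L5: preds {L1,L2}: {L0,L1} ∩ {L0,L2} = {L0}; idom=L0
  L6: preds {L4,L5}: {L0,L4} ∩ {L0,L5} = {L0}; idom=L0
  L7: preds {L3,L4,L5}: {L0,L1,L3} ∩ {L0,L4} ∩ {L0,L5} = {L0}; idom=L0

DF walk-up:
  join L2 pred L0: · stop@L0
  join L2 pred L1: L1 stop@L0
  join L4 pred L2: L2 stop@L0
  join L4 pred L3: L3→L1 stop@L0
  join L5 pred L1: L1 stop@L0
  join L5 pred L2: L2 stop@L0
  join L6 pred L4: L4 stop@L0
  join L6 pred L5: L5 stop@L0
  join L7 pred L3: L3→L1 stop@L0
  join L7 pred L4: L4 stop@L0
  join L7 pred L5: L5 stop@L0
  L0: DF=∅
  L1: DF={L2,L4,L5,L7}
  L2: DF={L4,L5}
  L3: DF={L4,L7}
  L4: DF={L6,L7}
  L5: DF={L6,L7}
  L6: DF=∅
  L7: DF=∅

DF(L2) = ["L4", "L5"]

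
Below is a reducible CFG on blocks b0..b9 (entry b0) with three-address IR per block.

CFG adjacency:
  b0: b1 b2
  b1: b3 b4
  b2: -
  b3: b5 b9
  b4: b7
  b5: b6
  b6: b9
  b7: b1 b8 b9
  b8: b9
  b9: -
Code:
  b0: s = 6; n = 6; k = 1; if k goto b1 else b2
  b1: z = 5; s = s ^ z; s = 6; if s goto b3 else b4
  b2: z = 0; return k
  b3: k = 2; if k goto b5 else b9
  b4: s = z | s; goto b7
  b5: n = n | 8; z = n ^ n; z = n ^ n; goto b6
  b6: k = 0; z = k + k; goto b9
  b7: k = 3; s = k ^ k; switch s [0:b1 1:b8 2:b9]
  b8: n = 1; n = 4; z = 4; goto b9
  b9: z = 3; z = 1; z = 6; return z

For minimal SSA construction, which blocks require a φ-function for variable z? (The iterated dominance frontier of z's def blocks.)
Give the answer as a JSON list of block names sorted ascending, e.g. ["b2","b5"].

Answer: ["b1", "b9"]

Analysis:
idom tree: b1←b0 b2←b0 b3←b1 b4←b1 b5←b3 b6←b5 b7←b4 b8←b7 b9←b1
Dom∩ at merges:
  b1: preds {b0,b7}: {b0} ∩ {b0,b1,b4,b7} = {b0}; idom=b0
  b9: preds {b3,b6,b7,b8}: {b0,b1,b3} ∩ {b0,b1,b3,b5,b6} ∩ {b0,b1,b4,b7} ∩ {b0,b1,b4,b7,b8} = {b0,b1}; idom=b1

DF walk-up:
  b1←b0: walk · to b0
  b1←b7: walk b7→b4→b1 to b0
  b9←b3: walk b3 to b1
  b9←b6: walk b6→b5→b3 to b1
  b9←b7: walk b7→b4 to b1
  b9←b8: walk b8→b7→b4 to b1
  DF(b0)=∅
  DF(b1)={b1}
  DF(b2)=∅
  DF(b3)={b9}
  DF(b4)={b1,b9}
  DF(b5)={b9}
  DF(b6)={b9}
  DF(b7)={b1,b9}
  DF(b8)={b9}
  DF(b9)=∅

φ for z: defs {b1,b2,b5,b6,b8,b9}
  DF⁺ = {b1,b9}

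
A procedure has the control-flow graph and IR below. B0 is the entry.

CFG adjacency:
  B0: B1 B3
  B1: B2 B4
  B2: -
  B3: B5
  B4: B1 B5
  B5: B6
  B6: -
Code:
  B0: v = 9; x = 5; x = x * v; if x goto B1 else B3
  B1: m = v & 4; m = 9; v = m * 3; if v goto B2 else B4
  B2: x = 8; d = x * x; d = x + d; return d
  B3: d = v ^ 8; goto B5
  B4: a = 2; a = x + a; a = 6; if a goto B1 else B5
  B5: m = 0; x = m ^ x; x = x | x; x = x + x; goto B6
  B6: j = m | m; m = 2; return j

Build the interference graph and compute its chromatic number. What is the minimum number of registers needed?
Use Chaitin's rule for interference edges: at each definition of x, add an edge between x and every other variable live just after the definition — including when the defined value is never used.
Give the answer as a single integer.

Per-block:
  B0: def={v,x} ue=∅
  B1: def={m,v} ue={v}
  B2: def={d,x} ue=∅
  B3: def={d} ue={v}
  B4: def={a} ue={x}
  B5: def={m,x} ue={x}
  B6: def={j,m} ue={m}

Backward fixpoint:
  B0 li=∅ lo={v,x}
  B1 li={v,x} lo={v,x}
  B2 li=∅ lo=∅
  B3 li={v,x} lo={x}
  B4 li={v,x} lo={v,x}
  B5 li={x} lo={m}
  B6 li={m} lo=∅

Interfere edges:
  a — {v,x}
  d — {x}
  j — {m}
  m — {j,x}
  v — {a,x}
  x — {a,d,m,v}

Colouring:
  lower bound: {a,v,x} mutually conflict ⇒ χ ≥ 3
  3-colouring: R0={j,x}  R1={a,d,m}  R2={v}
  χ = 3

Answer: 3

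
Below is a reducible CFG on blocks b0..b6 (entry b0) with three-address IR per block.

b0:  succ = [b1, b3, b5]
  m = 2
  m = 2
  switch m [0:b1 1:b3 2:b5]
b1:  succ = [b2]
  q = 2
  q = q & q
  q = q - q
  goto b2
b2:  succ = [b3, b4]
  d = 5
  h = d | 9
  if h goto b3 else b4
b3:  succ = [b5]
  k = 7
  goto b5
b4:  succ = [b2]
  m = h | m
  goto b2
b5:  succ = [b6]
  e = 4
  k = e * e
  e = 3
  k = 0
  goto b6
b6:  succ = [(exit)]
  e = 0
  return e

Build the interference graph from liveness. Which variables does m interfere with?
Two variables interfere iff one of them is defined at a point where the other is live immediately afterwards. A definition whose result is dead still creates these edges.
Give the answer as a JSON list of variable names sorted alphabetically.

Answer: ["d", "h", "q"]

Analysis:
Per-block:
  b0: def={m} ue=∅
  b1: def={q} ue=∅
  b2: def={d,h} ue=∅
  b3: def={k} ue=∅
  b4: def={m} ue={h,m}
  b5: def={e,k} ue=∅
  b6: def={e} ue=∅

Live sets:
  b0: in=∅ out={m}
  b1: in={m} out={m}
  b2: in={m} out={h,m}
  b3: in=∅ out=∅
  b4: in={h,m} out={m}
  b5: in=∅ out=∅
  b6: in=∅ out=∅

Conflict graph:
  d↔{m}
  e↔∅
  h↔{m}
  k↔∅
  m↔{d,h,q}
  q↔{m}

N(m) = ["d", "h", "q"]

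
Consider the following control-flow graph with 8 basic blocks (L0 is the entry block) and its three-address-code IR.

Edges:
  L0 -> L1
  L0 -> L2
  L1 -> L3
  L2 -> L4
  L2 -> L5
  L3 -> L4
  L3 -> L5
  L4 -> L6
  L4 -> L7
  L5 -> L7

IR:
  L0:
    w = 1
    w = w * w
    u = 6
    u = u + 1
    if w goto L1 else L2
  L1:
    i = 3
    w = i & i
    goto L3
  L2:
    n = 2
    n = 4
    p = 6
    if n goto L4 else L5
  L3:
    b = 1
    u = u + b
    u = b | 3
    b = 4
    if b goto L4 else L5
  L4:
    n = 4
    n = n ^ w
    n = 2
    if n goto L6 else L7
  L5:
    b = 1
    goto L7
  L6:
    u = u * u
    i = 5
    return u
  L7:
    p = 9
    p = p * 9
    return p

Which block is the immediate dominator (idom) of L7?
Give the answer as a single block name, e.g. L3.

Answer: L0

Analysis:
idom tree: L1←L0 L2←L0 L3←L1 L4←L0 L5←L0 L6←L4 L7←L0
Join-block Dom:
  L4: preds {L2,L3}: {L0,L2} ∩ {L0,L1,L3} = {L0}; idom=L0
  L5: preds {L2,L3}: {L0,L2} ∩ {L0,L1,L3} = {L0}; idom=L0
  L7: preds {L4,L5}: {L0,L4} ∩ {L0,L5} = {L0}; idom=L0

idom(L7) = L0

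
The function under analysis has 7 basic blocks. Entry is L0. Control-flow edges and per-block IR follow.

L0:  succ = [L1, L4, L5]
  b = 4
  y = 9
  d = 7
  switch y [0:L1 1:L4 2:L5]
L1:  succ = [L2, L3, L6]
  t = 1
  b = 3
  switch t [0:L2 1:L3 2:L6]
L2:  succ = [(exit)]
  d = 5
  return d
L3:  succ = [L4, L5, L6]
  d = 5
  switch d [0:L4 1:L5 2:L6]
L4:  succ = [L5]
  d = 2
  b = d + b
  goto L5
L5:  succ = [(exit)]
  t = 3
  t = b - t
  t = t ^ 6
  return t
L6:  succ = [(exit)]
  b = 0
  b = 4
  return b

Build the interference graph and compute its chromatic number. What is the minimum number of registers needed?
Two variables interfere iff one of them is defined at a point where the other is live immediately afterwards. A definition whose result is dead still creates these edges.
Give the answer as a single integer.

Answer: 3

Derivation:
def/use:
  L0: def={b,d,y} ue=∅
  L1: def={b,t} ue=∅
  L2: def={d} ue=∅
  L3: def={d} ue=∅
  L4: def={b,d} ue={b}
  L5: def={t} ue={b}
  L6: def={b} ue=∅

Backward fixpoint:
  L0 li=∅ lo={b}
  L1 li=∅ lo={b}
  L2 li=∅ lo=∅
  L3 li={b} lo={b}
  L4 li={b} lo={b}
  L5 li={b} lo=∅
  L6 li=∅ lo=∅

Interference:
  b↔{d,t,y}
  d↔{b,y}
  t↔{b}
  y↔{b,d}

Chromatic number:
  lower bound: {b,d,y} mutually conflict ⇒ χ ≥ 3
  assign b→c0 d→c1 t→c1 y→c2 — no edge inside a register ⇒ χ ≤ 3
  χ = 3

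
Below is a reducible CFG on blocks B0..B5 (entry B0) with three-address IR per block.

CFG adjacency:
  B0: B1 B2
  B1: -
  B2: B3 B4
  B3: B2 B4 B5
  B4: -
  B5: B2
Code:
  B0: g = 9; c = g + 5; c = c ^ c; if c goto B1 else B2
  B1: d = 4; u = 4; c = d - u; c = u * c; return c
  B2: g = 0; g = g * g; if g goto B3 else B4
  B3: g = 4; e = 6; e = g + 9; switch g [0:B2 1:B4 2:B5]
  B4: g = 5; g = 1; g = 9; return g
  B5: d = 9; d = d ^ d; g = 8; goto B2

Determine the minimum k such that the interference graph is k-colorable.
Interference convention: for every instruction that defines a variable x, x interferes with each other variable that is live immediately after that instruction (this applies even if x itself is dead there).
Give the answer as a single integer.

Answer: 2

Derivation:
Per-block:
  B0: def={c,g} ue=∅
  B1: def={c,d,u} ue=∅
  B2: def={g} ue=∅
  B3: def={e,g} ue=∅
  B4: def={g} ue=∅
  B5: def={d,g} ue=∅

Backward fixpoint:
  B0: in=∅ out=∅
  B1: in=∅ out=∅
  B2: in=∅ out=∅
  B3: in=∅ out=∅
  B4: in=∅ out=∅
  B5: in=∅ out=∅

Interference:
  c: {u}
  d: {u}
  e: {g}
  g: {e}
  u: {c,d}

Registers:
  {c,u} pairwise interfere (2-clique) ⇒ χ ≥ 2
  assign c→R1 d→R1 e→R0 g→R1 u→R0 — no edge inside a register ⇒ χ ≤ 2
  χ = 2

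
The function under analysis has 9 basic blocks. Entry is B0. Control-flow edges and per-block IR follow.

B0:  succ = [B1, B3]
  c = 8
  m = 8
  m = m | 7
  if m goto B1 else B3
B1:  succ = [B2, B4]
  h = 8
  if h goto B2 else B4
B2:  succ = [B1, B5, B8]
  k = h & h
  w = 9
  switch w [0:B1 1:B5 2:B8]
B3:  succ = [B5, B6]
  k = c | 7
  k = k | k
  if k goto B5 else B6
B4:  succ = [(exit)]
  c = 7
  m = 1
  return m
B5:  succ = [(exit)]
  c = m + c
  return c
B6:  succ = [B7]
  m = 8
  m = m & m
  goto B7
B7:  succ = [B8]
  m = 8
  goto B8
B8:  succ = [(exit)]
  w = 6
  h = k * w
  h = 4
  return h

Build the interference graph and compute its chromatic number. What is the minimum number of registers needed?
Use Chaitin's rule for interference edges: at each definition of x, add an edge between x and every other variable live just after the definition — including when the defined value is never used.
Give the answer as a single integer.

def/use:
  B0: {c,m} / ∅
  B1: {h} / ∅
  B2: {k,w} / {h}
  B3: {k} / {c}
  B4: {c,m} / ∅
  B5: {c} / {c,m}
  B6: {m} / ∅
  B7: {m} / ∅
  B8: {h,w} / {k}

Backward fixpoint:
  B0: in=∅ out={c,m}
  B1: in={c,m} out={c,h,m}
  B2: in={c,h,m} out={c,k,m}
  B3: in={c,m} out={c,k,m}
  B4: in=∅ out=∅
  B5: in={c,m} out=∅
  B6: in={k} out={k}
  B7: in={k} out={k}
  B8: in={k} out=∅

Conflict graph:
  c — {h,k,m,w}
  h — {c,m}
  k — {c,m,w}
  m — {c,h,k,w}
  w — {c,k,m}

Registers:
  clique {c,k,m,w} ⇒ need ≥ 4
  4-colouring: R0={c}  R1={m}  R2={h,k}  R3={w}
  χ = 4

Answer: 4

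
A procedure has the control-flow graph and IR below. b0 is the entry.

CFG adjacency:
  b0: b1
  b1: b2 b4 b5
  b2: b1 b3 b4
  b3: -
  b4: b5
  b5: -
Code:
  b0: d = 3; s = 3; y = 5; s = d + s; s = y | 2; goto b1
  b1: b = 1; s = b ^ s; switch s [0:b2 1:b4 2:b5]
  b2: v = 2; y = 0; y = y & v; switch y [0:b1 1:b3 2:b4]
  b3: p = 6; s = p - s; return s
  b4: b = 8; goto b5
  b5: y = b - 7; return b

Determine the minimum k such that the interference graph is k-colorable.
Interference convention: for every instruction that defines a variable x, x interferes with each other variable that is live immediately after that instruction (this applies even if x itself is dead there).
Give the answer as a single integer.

Block summaries:
  b0: {d,s,y} / ∅
  b1: {b,s} / {s}
  b2: {v,y} / ∅
  b3: {p,s} / {s}
  b4: {b} / ∅
  b5: {y} / {b}

Live sets:
  live b0: ∅→{s}
  live b1: {s}→{b,s}
  live b2: {s}→{s}
  live b3: {s}→∅
  live b4: ∅→{b}
  live b5: {b}→∅

Conflict graph:
  b — {s,y}
  d — {s,y}
  p — {s}
  s — {b,d,p,v,y}
  v — {s,y}
  y — {b,d,s,v}

Chromatic number:
  {b,s,y} pairwise interfere (3-clique) ⇒ χ ≥ 3
  3-colouring: c0={s}  c1={p,y}  c2={b,d,v}
  χ = 3

Answer: 3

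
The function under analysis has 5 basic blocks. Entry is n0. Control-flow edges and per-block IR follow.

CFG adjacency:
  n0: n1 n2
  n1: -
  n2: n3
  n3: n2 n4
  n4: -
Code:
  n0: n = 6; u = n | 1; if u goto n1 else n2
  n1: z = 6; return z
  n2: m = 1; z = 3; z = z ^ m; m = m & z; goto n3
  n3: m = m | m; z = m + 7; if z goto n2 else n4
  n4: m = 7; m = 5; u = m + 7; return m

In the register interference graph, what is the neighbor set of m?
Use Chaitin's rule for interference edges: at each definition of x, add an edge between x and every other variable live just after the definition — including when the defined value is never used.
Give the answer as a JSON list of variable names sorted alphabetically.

Answer: ["u", "z"]

Derivation:
def/use:
  n0 def {n,u} use ∅
  n1 def {z} use ∅
  n2 def {m,z} use ∅
  n3 def {m,z} use {m}
  n4 def {m,u} use ∅

Backward fixpoint:
  n0 li=∅ lo=∅
  n1 li=∅ lo=∅
  n2 li=∅ lo={m}
  n3 li={m} lo=∅
  n4 li=∅ lo=∅

Interference:
  m↔{u,z}
  n↔∅
  u↔{m}
  z↔{m}

N(m) = ["u", "z"]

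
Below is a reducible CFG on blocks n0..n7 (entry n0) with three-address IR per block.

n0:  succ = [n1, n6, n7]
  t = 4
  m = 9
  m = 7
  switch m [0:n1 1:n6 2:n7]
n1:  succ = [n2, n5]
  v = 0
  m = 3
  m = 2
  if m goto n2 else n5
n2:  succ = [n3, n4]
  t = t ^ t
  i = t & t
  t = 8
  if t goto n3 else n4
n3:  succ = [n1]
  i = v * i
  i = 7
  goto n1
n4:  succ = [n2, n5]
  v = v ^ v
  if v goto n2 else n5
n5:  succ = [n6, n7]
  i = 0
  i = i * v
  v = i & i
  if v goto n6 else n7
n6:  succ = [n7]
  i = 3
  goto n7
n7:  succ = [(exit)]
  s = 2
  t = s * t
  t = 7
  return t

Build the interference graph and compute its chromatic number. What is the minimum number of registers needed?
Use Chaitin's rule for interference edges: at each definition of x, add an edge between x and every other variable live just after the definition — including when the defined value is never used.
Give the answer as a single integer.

Answer: 3

Working:
Per-block:
  n0: {m,t} / ∅
  n1: {m,v} / ∅
  n2: {i,t} / {t}
  n3: {i} / {i,v}
  n4: {v} / {v}
  n5: {i,v} / {v}
  n6: {i} / ∅
  n7: {s,t} / {t}

Backward fixpoint:
  n0 li=∅ lo={t}
  n1 li={t} lo={t,v}
  n2 li={t,v} lo={i,t,v}
  n3 li={i,t,v} lo={t}
  n4 li={t,v} lo={t,v}
  n5 li={t,v} lo={t}
  n6 li={t} lo={t}
  n7 li={t} lo=∅

Conflict graph:
  i — {t,v}
  m — {t,v}
  s — {t}
  t — {i,m,s,v}
  v — {i,m,t}

Chromatic number:
  clique {i,t,v} ⇒ need ≥ 3
  3-colouring: c0={t}  c1={s,v}  c2={i,m}
  χ = 3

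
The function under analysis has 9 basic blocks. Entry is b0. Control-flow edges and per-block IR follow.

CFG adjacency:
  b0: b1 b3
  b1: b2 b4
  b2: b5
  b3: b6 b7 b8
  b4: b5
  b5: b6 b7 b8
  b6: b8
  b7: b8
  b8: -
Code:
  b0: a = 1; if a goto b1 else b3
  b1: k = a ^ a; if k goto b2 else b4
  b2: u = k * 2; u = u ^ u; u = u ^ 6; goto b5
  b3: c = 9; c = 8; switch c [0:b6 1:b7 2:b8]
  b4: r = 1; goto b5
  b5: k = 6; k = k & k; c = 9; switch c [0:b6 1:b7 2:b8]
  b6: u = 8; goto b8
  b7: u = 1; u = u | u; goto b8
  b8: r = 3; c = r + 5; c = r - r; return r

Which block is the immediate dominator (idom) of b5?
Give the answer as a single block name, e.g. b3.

idom tree: b1←b0 b2←b1 b3←b0 b4←b1 b5←b1 b6←b0 b7←b0 b8←b0
Join-block Dom:
  b5: preds {b2,b4}: {b0,b1,b2} ∩ {b0,b1,b4} = {b0,b1}; idom=b1
  b6: preds {b3,b5}: {b0,b3} ∩ {b0,b1,b5} = {b0}; idom=b0
  b7: preds {b3,b5}: {b0,b3} ∩ {b0,b1,b5} = {b0}; idom=b0
  b8: preds {b3,b5,b6,b7}: {b0,b3} ∩ {b0,b1,b5} ∩ {b0,b6} ∩ {b0,b7} = {b0}; idom=b0

idom(b5) = b1

Answer: b1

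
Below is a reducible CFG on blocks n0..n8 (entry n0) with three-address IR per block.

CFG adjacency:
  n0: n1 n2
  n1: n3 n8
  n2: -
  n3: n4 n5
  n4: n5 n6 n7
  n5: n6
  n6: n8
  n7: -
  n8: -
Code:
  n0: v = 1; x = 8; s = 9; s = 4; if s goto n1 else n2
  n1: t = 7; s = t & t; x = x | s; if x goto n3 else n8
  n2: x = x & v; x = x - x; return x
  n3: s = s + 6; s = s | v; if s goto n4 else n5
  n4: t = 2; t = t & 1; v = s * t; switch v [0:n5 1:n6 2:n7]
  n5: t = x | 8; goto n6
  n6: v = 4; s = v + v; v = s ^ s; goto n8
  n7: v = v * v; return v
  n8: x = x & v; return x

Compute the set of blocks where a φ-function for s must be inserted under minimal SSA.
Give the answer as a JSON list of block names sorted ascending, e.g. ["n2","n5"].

idom tree: n1←n0 n2←n0 n3←n1 n4←n3 n5←n3 n6←n3 n7←n4 n8←n1
Join-block Dom:
  n5: preds {n3,n4}: {n0,n1,n3} ∩ {n0,n1,n3,n4} = {n0,n1,n3}; idom=n3
  n6: preds {n4,n5}: {n0,n1,n3,n4} ∩ {n0,n1,n3,n5} = {n0,n1,n3}; idom=n3
  n8: preds {n1,n6}: {n0,n1} ∩ {n0,n1,n3,n6} = {n0,n1}; idom=n1

DF walk-up:
  join n5 pred n3: · stop@n3
  join n5 pred n4: n4 stop@n3
  join n6 pred n4: n4 stop@n3
  join n6 pred n5: n5 stop@n3
  join n8 pred n1: · stop@n1
  join n8 pred n6: n6→n3 stop@n1
  n0 → ∅
  n1 → ∅
  n2 → ∅
  n3 → {n8}
  n4 → {n5,n6}
  n5 → {n6}
  n6 → {n8}
  n7 → ∅
  n8 → ∅

φ for s: defs {n0,n1,n3,n6}
  DF⁺ = {n8}

Answer: ["n8"]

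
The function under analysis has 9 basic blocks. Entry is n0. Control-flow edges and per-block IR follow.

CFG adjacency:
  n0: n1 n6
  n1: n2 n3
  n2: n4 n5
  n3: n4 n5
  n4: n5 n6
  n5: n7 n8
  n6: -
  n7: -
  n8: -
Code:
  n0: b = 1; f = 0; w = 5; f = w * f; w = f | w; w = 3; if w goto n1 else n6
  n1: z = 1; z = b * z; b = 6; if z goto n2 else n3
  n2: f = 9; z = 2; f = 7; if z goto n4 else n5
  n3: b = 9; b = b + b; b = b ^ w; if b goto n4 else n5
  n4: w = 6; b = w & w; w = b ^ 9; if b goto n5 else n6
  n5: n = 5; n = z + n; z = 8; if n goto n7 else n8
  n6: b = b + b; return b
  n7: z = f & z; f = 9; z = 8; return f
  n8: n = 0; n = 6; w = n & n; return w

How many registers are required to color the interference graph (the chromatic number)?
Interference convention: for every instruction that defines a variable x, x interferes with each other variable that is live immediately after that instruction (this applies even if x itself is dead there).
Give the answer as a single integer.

Answer: 4

Working:
def/use:
  n0: {b,f,w} / ∅
  n1: {b,z} / {b}
  n2: {f,z} / ∅
  n3: {b} / {w}
  n4: {b,w} / ∅
  n5: {n,z} / {z}
  n6: {b} / {b}
  n7: {f,z} / {f,z}
  n8: {n,w} / ∅

Backward fixpoint:
  live n0: ∅→{b,f,w}
  live n1: {b,f,w}→{f,w,z}
  live n2: ∅→{f,z}
  live n3: {f,w,z}→{f,z}
  live n4: {f,z}→{b,f,z}
  live n5: {f,z}→{f,z}
  live n6: {b}→∅
  live n7: {f,z}→∅
  live n8: ∅→∅

Interfere edges:
  b — {f,w,z}
  f — {b,n,w,z}
  n — {f,z}
  w — {b,f,z}
  z — {b,f,n,w}

Colouring:
  lower bound: {b,f,w,z} mutually conflict ⇒ χ ≥ 4
  assign b→R2 f→R0 n→R2 w→R3 z→R1 — no edge inside a register ⇒ χ ≤ 4
  χ = 4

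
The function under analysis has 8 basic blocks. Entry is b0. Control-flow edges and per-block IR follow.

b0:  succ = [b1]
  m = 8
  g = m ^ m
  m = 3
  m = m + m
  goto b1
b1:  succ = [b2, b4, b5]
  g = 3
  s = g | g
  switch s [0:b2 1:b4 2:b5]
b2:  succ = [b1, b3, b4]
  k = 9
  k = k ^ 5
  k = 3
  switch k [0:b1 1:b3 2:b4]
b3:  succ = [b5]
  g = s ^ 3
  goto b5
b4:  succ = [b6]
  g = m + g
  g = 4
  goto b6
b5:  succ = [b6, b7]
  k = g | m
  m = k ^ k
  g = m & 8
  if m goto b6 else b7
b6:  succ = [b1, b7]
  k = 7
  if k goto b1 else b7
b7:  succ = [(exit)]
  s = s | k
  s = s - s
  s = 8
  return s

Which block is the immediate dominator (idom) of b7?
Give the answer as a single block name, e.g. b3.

Answer: b1

Working:
idom tree: b1←b0 b2←b1 b3←b2 b4←b1 b5←b1 b6←b1 b7←b1
Dom at joins:
  b1: preds {b0,b2,b6}: {b0} ∩ {b0,b1,b2} ∩ {b0,b1,b6} = {b0}; idom=b0
  b4: preds {b1,b2}: {b0,b1} ∩ {b0,b1,b2} = {b0,b1}; idom=b1
  b5: preds {b1,b3}: {b0,b1} ∩ {b0,b1,b2,b3} = {b0,b1}; idom=b1
  b6: preds {b4,b5}: {b0,b1,b4} ∩ {b0,b1,b5} = {b0,b1}; idom=b1
  b7: preds {b5,b6}: {b0,b1,b5} ∩ {b0,b1,b6} = {b0,b1}; idom=b1

idom(b7) = b1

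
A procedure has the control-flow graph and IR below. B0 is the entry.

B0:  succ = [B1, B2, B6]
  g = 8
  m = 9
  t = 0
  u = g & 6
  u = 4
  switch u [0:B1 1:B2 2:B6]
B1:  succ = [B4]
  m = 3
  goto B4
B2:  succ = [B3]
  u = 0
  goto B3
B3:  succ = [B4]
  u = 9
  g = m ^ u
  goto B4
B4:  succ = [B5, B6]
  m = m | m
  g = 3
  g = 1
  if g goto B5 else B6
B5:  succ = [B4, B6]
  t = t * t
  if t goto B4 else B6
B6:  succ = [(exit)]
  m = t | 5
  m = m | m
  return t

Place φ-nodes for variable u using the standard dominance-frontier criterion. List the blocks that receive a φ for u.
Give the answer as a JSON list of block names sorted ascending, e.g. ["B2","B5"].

Answer: ["B4", "B6"]

Derivation:
idom tree: B1←B0 B2←B0 B3←B2 B4←B0 B5←B4 B6←B0
Dom∩ at merges:
  B4: preds {B1,B3,B5}: {B0,B1} ∩ {B0,B2,B3} ∩ {B0,B4,B5} = {B0}; idom=B0
  B6: preds {B0,B4,B5}: {B0} ∩ {B0,B4} ∩ {B0,B4,B5} = {B0}; idom=B0

DF walk-up:
  B4←B1: walk B1 to B0
  B4←B3: walk B3→B2 to B0
  B4←B5: walk B5→B4 to B0
  B6←B0: walk · to B0
  B6←B4: walk B4 to B0
  B6←B5: walk B5→B4 to B0
  B0 → ∅
  B1 → {B4}
  B2 → {B4}
  B3 → {B4}
  B4 → {B4,B6}
  B5 → {B4,B6}
  B6 → ∅

φ for u: defs {B0,B2,B3}
  DF⁺ = {B4,B6}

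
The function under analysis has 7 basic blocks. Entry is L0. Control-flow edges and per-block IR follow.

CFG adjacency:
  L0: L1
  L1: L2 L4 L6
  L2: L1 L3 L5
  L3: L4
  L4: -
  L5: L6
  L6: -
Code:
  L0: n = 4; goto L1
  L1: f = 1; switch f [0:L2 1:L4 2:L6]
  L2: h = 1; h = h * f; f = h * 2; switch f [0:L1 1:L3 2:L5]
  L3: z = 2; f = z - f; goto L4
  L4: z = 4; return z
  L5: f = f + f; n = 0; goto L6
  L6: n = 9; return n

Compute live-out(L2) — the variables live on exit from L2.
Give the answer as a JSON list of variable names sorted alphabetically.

Answer: ["f"]

Working:
Block summaries:
  L0 def {n} use ∅
  L1 def {f} use ∅
  L2 def {f,h} use {f}
  L3 def {f,z} use {f}
  L4 def {z} use ∅
  L5 def {f,n} use {f}
  L6 def {n} use ∅

Live sets:
  live L0: ∅→∅
  live L1: ∅→{f}
  live L2: {f}→{f}
  live L3: {f}→∅
  live L4: ∅→∅
  live L5: {f}→∅
  live L6: ∅→∅

live-out(L2) = ["f"]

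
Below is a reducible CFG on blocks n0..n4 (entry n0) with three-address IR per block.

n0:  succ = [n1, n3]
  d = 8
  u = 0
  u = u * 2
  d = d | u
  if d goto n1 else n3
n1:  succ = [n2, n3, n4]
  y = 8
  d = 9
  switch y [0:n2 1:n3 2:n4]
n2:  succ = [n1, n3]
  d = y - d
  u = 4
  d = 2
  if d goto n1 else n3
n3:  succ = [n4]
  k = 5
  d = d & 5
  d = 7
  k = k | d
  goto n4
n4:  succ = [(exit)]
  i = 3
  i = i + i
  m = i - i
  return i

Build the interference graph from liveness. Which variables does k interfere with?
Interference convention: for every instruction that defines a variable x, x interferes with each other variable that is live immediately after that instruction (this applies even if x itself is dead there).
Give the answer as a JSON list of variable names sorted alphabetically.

def/use:
  n0 def {d,u} use ∅
  n1 def {d,y} use ∅
  n2 def {d,u} use {d,y}
  n3 def {d,k} use {d}
  n4 def {i,m} use ∅

Backward fixpoint:
  n0: in=∅ out={d}
  n1: in=∅ out={d,y}
  n2: in={d,y} out={d}
  n3: in={d} out=∅
  n4: in=∅ out=∅

Interference:
  d: {k,u,y}
  i: {m}
  k: {d}
  m: {i}
  u: {d}
  y: {d}

N(k) = ["d"]

Answer: ["d"]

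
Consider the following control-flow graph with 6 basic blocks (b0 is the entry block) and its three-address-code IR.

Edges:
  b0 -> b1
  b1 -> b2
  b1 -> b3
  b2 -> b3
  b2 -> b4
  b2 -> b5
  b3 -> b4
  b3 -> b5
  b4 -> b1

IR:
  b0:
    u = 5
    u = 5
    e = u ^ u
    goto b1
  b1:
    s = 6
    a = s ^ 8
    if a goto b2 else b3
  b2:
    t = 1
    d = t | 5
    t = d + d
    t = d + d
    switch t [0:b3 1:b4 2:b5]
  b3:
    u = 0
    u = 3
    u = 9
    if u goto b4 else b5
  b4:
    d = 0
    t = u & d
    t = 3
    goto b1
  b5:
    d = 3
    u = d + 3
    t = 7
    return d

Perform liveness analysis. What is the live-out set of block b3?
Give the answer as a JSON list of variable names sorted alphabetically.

Answer: ["u"]

Analysis:
Block summaries:
  b0: def={e,u} ue=∅
  b1: def={a,s} ue=∅
  b2: def={d,t} ue=∅
  b3: def={u} ue=∅
  b4: def={d,t} ue={u}
  b5: def={d,t,u} ue=∅

Live sets:
  b0 li=∅ lo={u}
  b1 li={u} lo={u}
  b2 li={u} lo={u}
  b3 li=∅ lo={u}
  b4 li={u} lo={u}
  b5 li=∅ lo=∅

live-out(b3) = ["u"]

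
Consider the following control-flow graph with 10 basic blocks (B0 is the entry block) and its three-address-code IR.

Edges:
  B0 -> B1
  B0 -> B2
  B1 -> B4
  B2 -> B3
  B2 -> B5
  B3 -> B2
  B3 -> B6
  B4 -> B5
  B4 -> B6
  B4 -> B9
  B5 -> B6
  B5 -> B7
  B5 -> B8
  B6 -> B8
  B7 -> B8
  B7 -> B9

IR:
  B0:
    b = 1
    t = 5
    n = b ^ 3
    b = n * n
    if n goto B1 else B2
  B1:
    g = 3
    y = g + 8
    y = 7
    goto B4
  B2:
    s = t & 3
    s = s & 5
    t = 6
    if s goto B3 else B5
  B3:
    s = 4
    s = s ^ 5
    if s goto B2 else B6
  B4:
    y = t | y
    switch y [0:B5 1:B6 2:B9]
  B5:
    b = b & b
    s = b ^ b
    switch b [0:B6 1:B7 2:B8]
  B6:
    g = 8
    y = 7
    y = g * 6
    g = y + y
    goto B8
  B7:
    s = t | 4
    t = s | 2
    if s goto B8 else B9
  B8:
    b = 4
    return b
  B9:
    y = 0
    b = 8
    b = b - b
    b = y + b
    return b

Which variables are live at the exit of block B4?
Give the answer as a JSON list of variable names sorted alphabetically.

Answer: ["b", "t"]

Working:
Per-block:
  B0: def={b,n,t} ue=∅
  B1: def={g,y} ue=∅
  B2: def={s,t} ue={t}
  B3: def={s} ue=∅
  B4: def={y} ue={t,y}
  B5: def={b,s} ue={b}
  B6: def={g,y} ue=∅
  B7: def={s,t} ue={t}
  B8: def={b} ue=∅
  B9: def={b,y} ue=∅

Liveness:
  B0: in=∅ out={b,t}
  B1: in={b,t} out={b,t,y}
  B2: in={b,t} out={b,t}
  B3: in={b,t} out={b,t}
  B4: in={b,t,y} out={b,t}
  B5: in={b,t} out={t}
  B6: in=∅ out=∅
  B7: in={t} out=∅
  B8: in=∅ out=∅
  B9: in=∅ out=∅

live-out(B4) = ["b", "t"]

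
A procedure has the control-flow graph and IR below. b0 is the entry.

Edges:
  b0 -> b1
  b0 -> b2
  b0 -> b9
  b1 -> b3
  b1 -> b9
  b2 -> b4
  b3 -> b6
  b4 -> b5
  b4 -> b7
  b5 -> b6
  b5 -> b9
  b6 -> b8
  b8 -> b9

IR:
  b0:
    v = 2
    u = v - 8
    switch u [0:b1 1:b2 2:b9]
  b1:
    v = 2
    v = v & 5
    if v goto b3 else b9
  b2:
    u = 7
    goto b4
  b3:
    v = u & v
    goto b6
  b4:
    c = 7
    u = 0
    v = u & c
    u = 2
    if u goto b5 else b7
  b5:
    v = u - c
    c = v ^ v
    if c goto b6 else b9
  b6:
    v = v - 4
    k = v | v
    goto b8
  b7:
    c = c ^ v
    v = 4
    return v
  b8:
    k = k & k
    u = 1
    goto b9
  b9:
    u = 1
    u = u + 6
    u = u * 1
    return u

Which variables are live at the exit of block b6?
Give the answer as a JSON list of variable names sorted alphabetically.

Answer: ["k"]

Working:
def/use:
  b0: def={u,v} ue=∅
  b1: def={v} ue=∅
  b2: def={u} ue=∅
  b3: def={v} ue={u,v}
  b4: def={c,u,v} ue=∅
  b5: def={c,v} ue={c,u}
  b6: def={k,v} ue={v}
  b7: def={c,v} ue={c,v}
  b8: def={k,u} ue={k}
  b9: def={u} ue=∅

Liveness:
  live b0: ∅→{u}
  live b1: {u}→{u,v}
  live b2: ∅→∅
  live b3: {u,v}→{v}
  live b4: ∅→{c,u,v}
  live b5: {c,u}→{v}
  live b6: {v}→{k}
  live b7: {c,v}→∅
  live b8: {k}→∅
  live b9: ∅→∅

live-out(b6) = ["k"]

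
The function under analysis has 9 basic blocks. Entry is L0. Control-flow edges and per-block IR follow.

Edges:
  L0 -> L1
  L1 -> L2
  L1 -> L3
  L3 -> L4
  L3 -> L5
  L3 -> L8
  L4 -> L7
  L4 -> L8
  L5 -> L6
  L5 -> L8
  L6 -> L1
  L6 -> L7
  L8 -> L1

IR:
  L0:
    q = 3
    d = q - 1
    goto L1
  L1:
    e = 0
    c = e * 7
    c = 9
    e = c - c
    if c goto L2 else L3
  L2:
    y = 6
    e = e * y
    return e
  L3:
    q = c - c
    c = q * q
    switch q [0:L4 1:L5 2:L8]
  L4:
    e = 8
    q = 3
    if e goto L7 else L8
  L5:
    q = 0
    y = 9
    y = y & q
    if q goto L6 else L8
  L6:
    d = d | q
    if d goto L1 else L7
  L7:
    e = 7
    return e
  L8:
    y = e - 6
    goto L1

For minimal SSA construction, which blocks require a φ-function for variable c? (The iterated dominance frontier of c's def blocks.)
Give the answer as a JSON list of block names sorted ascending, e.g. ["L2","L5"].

Answer: ["L1"]

Derivation:
idom tree: L1←L0 L2←L1 L3←L1 L4←L3 L5←L3 L6←L5 L7←L3 L8←L3
Dom∩ at merges:
  L1: preds {L0,L6,L8}: {L0} ∩ {L0,L1,L3,L5,L6} ∩ {L0,L1,L3,L8} = {L0}; idom=L0
  L7: preds {L4,L6}: {L0,L1,L3,L4} ∩ {L0,L1,L3,L5,L6} = {L0,L1,L3}; idom=L3
  L8: preds {L3,L4,L5}: {L0,L1,L3} ∩ {L0,L1,L3,L4} ∩ {L0,L1,L3,L5} = {L0,L1,L3}; idom=L3

DF walk-up:
  join L1 pred L0: · stop@L0
  join L1 pred L6: L6→L5→L3→L1 stop@L0
  join L1 pred L8: L8→L3→L1 stop@L0
  join L7 pred L4: L4 stop@L3
  join L7 pred L6: L6→L5 stop@L3
  join L8 pred L3: · stop@L3
  join L8 pred L4: L4 stop@L3
  join L8 pred L5: L5 stop@L3
  DF(L0)=∅
  DF(L1)={L1}
  DF(L2)=∅
  DF(L3)={L1}
  DF(L4)={L7,L8}
  DF(L5)={L1,L7,L8}
  DF(L6)={L1,L7}
  DF(L7)=∅
  DF(L8)={L1}

φ for c: defs {L1,L3}
  DF⁺ = {L1}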